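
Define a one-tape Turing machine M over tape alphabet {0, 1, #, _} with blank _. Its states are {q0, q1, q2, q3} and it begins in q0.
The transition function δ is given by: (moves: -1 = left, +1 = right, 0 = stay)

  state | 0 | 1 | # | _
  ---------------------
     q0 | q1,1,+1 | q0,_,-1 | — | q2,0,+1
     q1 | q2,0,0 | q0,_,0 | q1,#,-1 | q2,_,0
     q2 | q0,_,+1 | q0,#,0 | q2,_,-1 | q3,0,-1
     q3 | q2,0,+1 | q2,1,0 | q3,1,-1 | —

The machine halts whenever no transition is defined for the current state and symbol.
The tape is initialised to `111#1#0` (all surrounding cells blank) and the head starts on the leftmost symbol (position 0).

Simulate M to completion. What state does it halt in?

q0

q0 | _[1]11#1#0   read 1 → write _, move -1, go to q0
q0 | [_]_11#1#0   read _ → write 0, move +1, go to q2
q2 | 0[_]11#1#0   read _ → write 0, move -1, go to q3
q3 | [0]011#1#0   read 0 → write 0, move +1, go to q2
q2 | 0[0]11#1#0   read 0 → write _, move +1, go to q0
q0 | 0_[1]1#1#0   read 1 → write _, move -1, go to q0
q0 | 0[_]_1#1#0   read _ → write 0, move +1, go to q2
q2 | 00[_]1#1#0   read _ → write 0, move -1, go to q3
q3 | 0[0]01#1#0   read 0 → write 0, move +1, go to q2
q2 | 00[0]1#1#0   read 0 → write _, move +1, go to q0
q0 | 00_[1]#1#0   read 1 → write _, move -1, go to q0
q0 | 00[_]_#1#0   read _ → write 0, move +1, go to q2
q2 | 000[_]#1#0   read _ → write 0, move -1, go to q3
q3 | 00[0]0#1#0   read 0 → write 0, move +1, go to q2
q2 | 000[0]#1#0   read 0 → write _, move +1, go to q0
q0 | 000_[#]1#0
No transition is defined for (q0, #); M halts in state q0.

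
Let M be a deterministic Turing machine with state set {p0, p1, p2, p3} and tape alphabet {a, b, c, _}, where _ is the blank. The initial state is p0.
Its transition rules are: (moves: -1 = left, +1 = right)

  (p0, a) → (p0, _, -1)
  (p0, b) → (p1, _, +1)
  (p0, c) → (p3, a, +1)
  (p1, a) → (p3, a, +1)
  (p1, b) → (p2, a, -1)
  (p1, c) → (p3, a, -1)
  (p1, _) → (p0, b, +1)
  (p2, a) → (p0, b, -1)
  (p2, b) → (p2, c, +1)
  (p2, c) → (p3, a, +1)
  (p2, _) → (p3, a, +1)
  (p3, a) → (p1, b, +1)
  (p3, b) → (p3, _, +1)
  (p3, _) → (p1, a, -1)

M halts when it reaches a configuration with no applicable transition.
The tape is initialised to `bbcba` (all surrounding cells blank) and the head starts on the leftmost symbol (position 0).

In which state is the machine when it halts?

p0

state=p0 head=0 tape=[b]bcba__   (p0,b)→(p1,_,+1)
state=p1 head=1 tape=_[b]cba__   (p1,b)→(p2,a,-1)
state=p2 head=0 tape=[_]acba__   (p2,_)→(p3,a,+1)
state=p3 head=1 tape=a[a]cba__   (p3,a)→(p1,b,+1)
state=p1 head=2 tape=ab[c]ba__   (p1,c)→(p3,a,-1)
state=p3 head=1 tape=a[b]aba__   (p3,b)→(p3,_,+1)
state=p3 head=2 tape=a_[a]ba__   (p3,a)→(p1,b,+1)
state=p1 head=3 tape=a_b[b]a__   (p1,b)→(p2,a,-1)
state=p2 head=2 tape=a_[b]aa__   (p2,b)→(p2,c,+1)
state=p2 head=3 tape=a_c[a]a__   (p2,a)→(p0,b,-1)
state=p0 head=2 tape=a_[c]ba__   (p0,c)→(p3,a,+1)
state=p3 head=3 tape=a_a[b]a__   (p3,b)→(p3,_,+1)
state=p3 head=4 tape=a_a_[a]__   (p3,a)→(p1,b,+1)
state=p1 head=5 tape=a_a_b[_]_   (p1,_)→(p0,b,+1)
state=p0 head=6 tape=a_a_bb[_]
No transition is defined for (p0, _); M halts in state p0.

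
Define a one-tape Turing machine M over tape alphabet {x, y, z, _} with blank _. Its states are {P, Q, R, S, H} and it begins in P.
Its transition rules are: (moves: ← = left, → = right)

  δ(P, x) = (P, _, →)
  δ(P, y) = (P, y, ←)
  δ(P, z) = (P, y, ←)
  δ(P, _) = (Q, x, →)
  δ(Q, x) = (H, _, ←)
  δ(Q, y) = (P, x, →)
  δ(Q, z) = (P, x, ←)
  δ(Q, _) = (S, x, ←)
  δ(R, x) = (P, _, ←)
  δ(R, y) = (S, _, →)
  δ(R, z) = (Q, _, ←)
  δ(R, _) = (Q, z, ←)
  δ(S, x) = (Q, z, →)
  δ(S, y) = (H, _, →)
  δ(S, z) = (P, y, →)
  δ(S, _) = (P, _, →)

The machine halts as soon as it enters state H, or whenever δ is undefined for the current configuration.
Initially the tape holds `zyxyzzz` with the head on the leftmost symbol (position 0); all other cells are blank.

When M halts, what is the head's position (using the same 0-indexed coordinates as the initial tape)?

7

P | _[z]yxyzzz__   read z → write y, move ←, go to P
P | [_]yyxyzzz__   read _ → write x, move →, go to Q
Q | x[y]yxyzzz__   read y → write x, move →, go to P
P | xx[y]xyzzz__   read y → write y, move ←, go to P
P | x[x]yxyzzz__   read x → write _, move →, go to P
P | x_[y]xyzzz__   read y → write y, move ←, go to P
P | x[_]yxyzzz__   read _ → write x, move →, go to Q
Q | xx[y]xyzzz__   read y → write x, move →, go to P
P | xxx[x]yzzz__   read x → write _, move →, go to P
P | xxx_[y]zzz__   read y → write y, move ←, go to P
P | xxx[_]yzzz__   read _ → write x, move →, go to Q
Q | xxxx[y]zzz__   read y → write x, move →, go to P
P | xxxxx[z]zz__   read z → write y, move ←, go to P
P | xxxx[x]yzz__   read x → write _, move →, go to P
P | xxxx_[y]zz__   read y → write y, move ←, go to P
P | xxxx[_]yzz__   read _ → write x, move →, go to Q
Q | xxxxx[y]zz__   read y → write x, move →, go to P
P | xxxxxx[z]z__   read z → write y, move ←, go to P
P | xxxxx[x]yz__   read x → write _, move →, go to P
P | xxxxx_[y]z__   read y → write y, move ←, go to P
P | xxxxx[_]yz__   read _ → write x, move →, go to Q
Q | xxxxxx[y]z__   read y → write x, move →, go to P
P | xxxxxxx[z]__   read z → write y, move ←, go to P
P | xxxxxx[x]y__   read x → write _, move →, go to P
P | xxxxxx_[y]__   read y → write y, move ←, go to P
P | xxxxxx[_]y__   read _ → write x, move →, go to Q
Q | xxxxxxx[y]__   read y → write x, move →, go to P
P | xxxxxxxx[_]_   read _ → write x, move →, go to Q
Q | xxxxxxxxx[_]   read _ → write x, move ←, go to S
S | xxxxxxxx[x]x   read x → write z, move →, go to Q
Q | xxxxxxxxz[x]   read x → write _, move ←, go to H
H | xxxxxxxx[z]_
At halt the head is at cell 7.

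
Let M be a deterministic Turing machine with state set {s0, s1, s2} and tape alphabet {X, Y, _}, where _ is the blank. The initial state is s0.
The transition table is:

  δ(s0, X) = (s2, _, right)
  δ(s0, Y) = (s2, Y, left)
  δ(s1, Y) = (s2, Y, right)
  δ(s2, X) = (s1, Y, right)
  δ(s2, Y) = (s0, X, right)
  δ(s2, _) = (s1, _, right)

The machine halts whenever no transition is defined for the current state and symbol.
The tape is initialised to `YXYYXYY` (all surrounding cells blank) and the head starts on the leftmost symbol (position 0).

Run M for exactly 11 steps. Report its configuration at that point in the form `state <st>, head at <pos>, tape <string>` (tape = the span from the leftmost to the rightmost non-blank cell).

s0 | _[Y]XYYXYY_   read Y → write Y, move left, go to s2
s2 | [_]YXYYXYY_   read _ → write _, move right, go to s1
s1 | _[Y]XYYXYY_   read Y → write Y, move right, go to s2
s2 | _Y[X]YYXYY_   read X → write Y, move right, go to s1
s1 | _YY[Y]YXYY_   read Y → write Y, move right, go to s2
s2 | _YYY[Y]XYY_   read Y → write X, move right, go to s0
s0 | _YYYX[X]YY_   read X → write _, move right, go to s2
s2 | _YYYX_[Y]Y_   read Y → write X, move right, go to s0
s0 | _YYYX_X[Y]_   read Y → write Y, move left, go to s2
s2 | _YYYX_[X]Y_   read X → write Y, move right, go to s1
s1 | _YYYX_Y[Y]_   read Y → write Y, move right, go to s2
s2 | _YYYX_YY[_]
After 11 steps: state s2, head at 7, tape YYYX_YY.

state s2, head at 7, tape YYYX_YY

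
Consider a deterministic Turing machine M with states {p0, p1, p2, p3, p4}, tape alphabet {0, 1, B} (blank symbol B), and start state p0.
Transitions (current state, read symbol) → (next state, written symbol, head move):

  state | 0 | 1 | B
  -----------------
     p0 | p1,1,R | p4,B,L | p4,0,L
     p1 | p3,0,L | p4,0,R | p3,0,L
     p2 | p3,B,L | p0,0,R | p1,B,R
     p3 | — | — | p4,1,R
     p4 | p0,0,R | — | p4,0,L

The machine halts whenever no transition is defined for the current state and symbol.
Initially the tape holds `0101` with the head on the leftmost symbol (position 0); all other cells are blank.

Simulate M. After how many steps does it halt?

9

state=p0 head=0 tape=[0]101B   (p0,0)→(p1,1,R)
state=p1 head=1 tape=1[1]01B   (p1,1)→(p4,0,R)
state=p4 head=2 tape=10[0]1B   (p4,0)→(p0,0,R)
state=p0 head=3 tape=100[1]B   (p0,1)→(p4,B,L)
state=p4 head=2 tape=10[0]BB   (p4,0)→(p0,0,R)
state=p0 head=3 tape=100[B]B   (p0,B)→(p4,0,L)
state=p4 head=2 tape=10[0]0B   (p4,0)→(p0,0,R)
state=p0 head=3 tape=100[0]B   (p0,0)→(p1,1,R)
state=p1 head=4 tape=1001[B]   (p1,B)→(p3,0,L)
state=p3 head=3 tape=100[1]0
M halts after 9 transitions.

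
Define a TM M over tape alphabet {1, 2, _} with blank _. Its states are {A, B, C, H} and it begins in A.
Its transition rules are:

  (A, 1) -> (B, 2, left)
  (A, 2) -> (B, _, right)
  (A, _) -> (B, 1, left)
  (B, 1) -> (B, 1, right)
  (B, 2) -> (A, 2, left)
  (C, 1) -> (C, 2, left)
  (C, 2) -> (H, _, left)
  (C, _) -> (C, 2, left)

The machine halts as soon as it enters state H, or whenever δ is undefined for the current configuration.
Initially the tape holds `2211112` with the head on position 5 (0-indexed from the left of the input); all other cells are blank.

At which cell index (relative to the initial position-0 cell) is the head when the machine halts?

A | _22111[1]2   read 1 → write 2, move left, go to B
B | _2211[1]22   read 1 → write 1, move right, go to B
B | _22111[2]2   read 2 → write 2, move left, go to A
A | _2211[1]22   read 1 → write 2, move left, go to B
B | _221[1]222   read 1 → write 1, move right, go to B
B | _2211[2]22   read 2 → write 2, move left, go to A
A | _221[1]222   read 1 → write 2, move left, go to B
B | _22[1]2222   read 1 → write 1, move right, go to B
B | _221[2]222   read 2 → write 2, move left, go to A
A | _22[1]2222   read 1 → write 2, move left, go to B
B | _2[2]22222   read 2 → write 2, move left, go to A
A | _[2]222222   read 2 → write _, move right, go to B
B | __[2]22222   read 2 → write 2, move left, go to A
A | _[_]222222   read _ → write 1, move left, go to B
B | [_]1222222
At halt the head is at cell -1.

-1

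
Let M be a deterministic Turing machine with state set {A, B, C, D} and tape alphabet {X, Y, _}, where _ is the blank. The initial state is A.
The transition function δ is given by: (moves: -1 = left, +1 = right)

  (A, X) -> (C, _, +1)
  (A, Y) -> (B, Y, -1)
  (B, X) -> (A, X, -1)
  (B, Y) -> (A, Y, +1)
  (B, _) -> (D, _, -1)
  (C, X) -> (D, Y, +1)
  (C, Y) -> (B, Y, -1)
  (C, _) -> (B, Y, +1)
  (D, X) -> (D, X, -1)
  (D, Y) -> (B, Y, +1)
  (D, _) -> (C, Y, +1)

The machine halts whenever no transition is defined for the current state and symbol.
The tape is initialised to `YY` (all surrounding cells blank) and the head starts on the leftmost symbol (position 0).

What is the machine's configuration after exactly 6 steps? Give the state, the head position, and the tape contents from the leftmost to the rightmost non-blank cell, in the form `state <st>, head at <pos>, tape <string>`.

state B, head at 0, tape YYYY

A | __[Y]Y   read Y → write Y, move -1, go to B
B | _[_]YY   read _ → write _, move -1, go to D
D | [_]_YY   read _ → write Y, move +1, go to C
C | Y[_]YY   read _ → write Y, move +1, go to B
B | YY[Y]Y   read Y → write Y, move +1, go to A
A | YYY[Y]   read Y → write Y, move -1, go to B
B | YY[Y]Y
After 6 steps: state B, head at 0, tape YYYY.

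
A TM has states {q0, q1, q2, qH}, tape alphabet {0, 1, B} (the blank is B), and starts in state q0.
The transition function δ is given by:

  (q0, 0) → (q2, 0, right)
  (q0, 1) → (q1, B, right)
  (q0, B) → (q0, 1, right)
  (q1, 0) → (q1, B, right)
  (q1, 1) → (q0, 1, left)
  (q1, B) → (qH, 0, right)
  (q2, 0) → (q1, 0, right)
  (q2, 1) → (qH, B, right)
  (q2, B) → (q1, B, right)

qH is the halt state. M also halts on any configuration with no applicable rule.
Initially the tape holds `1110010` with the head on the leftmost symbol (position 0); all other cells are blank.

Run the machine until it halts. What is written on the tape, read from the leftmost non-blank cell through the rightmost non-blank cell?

11BB1BB0

state=q0 head=0 tape=[1]110010BB   (q0,1)→(q1,B,right)
state=q1 head=1 tape=B[1]10010BB   (q1,1)→(q0,1,left)
state=q0 head=0 tape=[B]110010BB   (q0,B)→(q0,1,right)
state=q0 head=1 tape=1[1]10010BB   (q0,1)→(q1,B,right)
state=q1 head=2 tape=1B[1]0010BB   (q1,1)→(q0,1,left)
state=q0 head=1 tape=1[B]10010BB   (q0,B)→(q0,1,right)
state=q0 head=2 tape=11[1]0010BB   (q0,1)→(q1,B,right)
state=q1 head=3 tape=11B[0]010BB   (q1,0)→(q1,B,right)
state=q1 head=4 tape=11BB[0]10BB   (q1,0)→(q1,B,right)
state=q1 head=5 tape=11BBB[1]0BB   (q1,1)→(q0,1,left)
state=q0 head=4 tape=11BB[B]10BB   (q0,B)→(q0,1,right)
state=q0 head=5 tape=11BB1[1]0BB   (q0,1)→(q1,B,right)
state=q1 head=6 tape=11BB1B[0]BB   (q1,0)→(q1,B,right)
state=q1 head=7 tape=11BB1BB[B]B   (q1,B)→(qH,0,right)
state=qH head=8 tape=11BB1BB0[B]
The non-blank tape span at halt is 11BB1BB0.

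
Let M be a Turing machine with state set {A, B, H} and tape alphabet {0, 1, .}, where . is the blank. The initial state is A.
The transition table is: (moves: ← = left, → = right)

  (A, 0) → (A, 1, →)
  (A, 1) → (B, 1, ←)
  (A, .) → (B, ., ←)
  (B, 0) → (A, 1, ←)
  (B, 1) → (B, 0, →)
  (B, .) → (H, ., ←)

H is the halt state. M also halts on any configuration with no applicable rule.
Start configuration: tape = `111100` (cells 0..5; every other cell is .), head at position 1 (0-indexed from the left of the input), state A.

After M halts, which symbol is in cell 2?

A | 1[1]1100.   read 1 → write 1, move ←, go to B
B | [1]11100.   read 1 → write 0, move →, go to B
B | 0[1]1100.   read 1 → write 0, move →, go to B
B | 00[1]100.   read 1 → write 0, move →, go to B
B | 000[1]00.   read 1 → write 0, move →, go to B
B | 0000[0]0.   read 0 → write 1, move ←, go to A
A | 000[0]10.   read 0 → write 1, move →, go to A
A | 0001[1]0.   read 1 → write 1, move ←, go to B
B | 000[1]10.   read 1 → write 0, move →, go to B
B | 0000[1]0.   read 1 → write 0, move →, go to B
B | 00000[0].   read 0 → write 1, move ←, go to A
A | 0000[0]1.   read 0 → write 1, move →, go to A
A | 00001[1].   read 1 → write 1, move ←, go to B
B | 0000[1]1.   read 1 → write 0, move →, go to B
B | 00000[1].   read 1 → write 0, move →, go to B
B | 000000[.]   read . → write ., move ←, go to H
H | 00000[0].
Cell 2 holds 0 when M halts.

0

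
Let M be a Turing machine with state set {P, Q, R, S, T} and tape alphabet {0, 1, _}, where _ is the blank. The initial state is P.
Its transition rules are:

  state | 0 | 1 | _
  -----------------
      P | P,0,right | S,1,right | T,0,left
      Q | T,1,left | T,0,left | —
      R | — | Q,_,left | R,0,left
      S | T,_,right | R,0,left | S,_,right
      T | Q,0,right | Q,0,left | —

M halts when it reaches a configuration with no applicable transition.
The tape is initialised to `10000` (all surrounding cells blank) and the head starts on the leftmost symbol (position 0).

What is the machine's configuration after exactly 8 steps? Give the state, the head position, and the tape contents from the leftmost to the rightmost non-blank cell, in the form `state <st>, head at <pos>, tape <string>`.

state T, head at 2, tape 1_010

P | [1]0000   read 1 → write 1, move right, go to S
S | 1[0]000   read 0 → write _, move right, go to T
T | 1_[0]00   read 0 → write 0, move right, go to Q
Q | 1_0[0]0   read 0 → write 1, move left, go to T
T | 1_[0]10   read 0 → write 0, move right, go to Q
Q | 1_0[1]0   read 1 → write 0, move left, go to T
T | 1_[0]00   read 0 → write 0, move right, go to Q
Q | 1_0[0]0   read 0 → write 1, move left, go to T
T | 1_[0]10
After 8 steps: state T, head at 2, tape 1_010.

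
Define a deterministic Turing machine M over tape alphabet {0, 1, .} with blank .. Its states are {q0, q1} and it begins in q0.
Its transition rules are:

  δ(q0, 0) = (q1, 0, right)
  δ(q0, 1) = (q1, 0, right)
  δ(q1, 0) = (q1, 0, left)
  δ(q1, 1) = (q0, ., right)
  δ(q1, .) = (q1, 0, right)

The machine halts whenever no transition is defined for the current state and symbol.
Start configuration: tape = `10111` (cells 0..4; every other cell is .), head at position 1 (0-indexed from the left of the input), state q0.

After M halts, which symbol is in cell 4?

.

q0 | 1[0]111.   read 0 → write 0, move right, go to q1
q1 | 10[1]11.   read 1 → write ., move right, go to q0
q0 | 10.[1]1.   read 1 → write 0, move right, go to q1
q1 | 10.0[1].   read 1 → write ., move right, go to q0
q0 | 10.0.[.]
Cell 4 holds . when M halts.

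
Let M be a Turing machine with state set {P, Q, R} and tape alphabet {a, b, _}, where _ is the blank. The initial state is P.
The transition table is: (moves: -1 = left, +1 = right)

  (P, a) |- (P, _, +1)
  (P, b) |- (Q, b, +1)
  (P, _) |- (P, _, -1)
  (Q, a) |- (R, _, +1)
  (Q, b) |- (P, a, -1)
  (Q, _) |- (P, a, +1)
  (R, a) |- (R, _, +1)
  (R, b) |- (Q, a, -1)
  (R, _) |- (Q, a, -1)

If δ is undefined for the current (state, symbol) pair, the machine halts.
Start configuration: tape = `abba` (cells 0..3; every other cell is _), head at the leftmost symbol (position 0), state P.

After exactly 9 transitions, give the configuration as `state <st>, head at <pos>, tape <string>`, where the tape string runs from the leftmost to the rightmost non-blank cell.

P | [a]bba__   read a → write _, move +1, go to P
P | _[b]ba__   read b → write b, move +1, go to Q
Q | _b[b]a__   read b → write a, move -1, go to P
P | _[b]aa__   read b → write b, move +1, go to Q
Q | _b[a]a__   read a → write _, move +1, go to R
R | _b_[a]__   read a → write _, move +1, go to R
R | _b__[_]_   read _ → write a, move -1, go to Q
Q | _b_[_]a_   read _ → write a, move +1, go to P
P | _b_a[a]_   read a → write _, move +1, go to P
P | _b_a_[_]
After 9 steps: state P, head at 5, tape b_a.

state P, head at 5, tape b_a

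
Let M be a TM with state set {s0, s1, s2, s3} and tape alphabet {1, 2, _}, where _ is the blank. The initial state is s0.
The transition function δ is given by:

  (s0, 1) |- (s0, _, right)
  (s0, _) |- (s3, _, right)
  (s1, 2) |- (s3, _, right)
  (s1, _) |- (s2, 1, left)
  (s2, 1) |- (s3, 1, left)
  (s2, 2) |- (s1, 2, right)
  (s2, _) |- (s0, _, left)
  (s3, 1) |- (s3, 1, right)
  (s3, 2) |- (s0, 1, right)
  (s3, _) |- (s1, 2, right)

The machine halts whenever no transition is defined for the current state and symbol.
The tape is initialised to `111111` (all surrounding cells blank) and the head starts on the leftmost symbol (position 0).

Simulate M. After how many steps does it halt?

10

s0 | [1]11111___   read 1 → write _, move right, go to s0
s0 | _[1]1111___   read 1 → write _, move right, go to s0
s0 | __[1]111___   read 1 → write _, move right, go to s0
s0 | ___[1]11___   read 1 → write _, move right, go to s0
s0 | ____[1]1___   read 1 → write _, move right, go to s0
s0 | _____[1]___   read 1 → write _, move right, go to s0
s0 | ______[_]__   read _ → write _, move right, go to s3
s3 | _______[_]_   read _ → write 2, move right, go to s1
s1 | _______2[_]   read _ → write 1, move left, go to s2
s2 | _______[2]1   read 2 → write 2, move right, go to s1
s1 | _______2[1]
M halts after 10 transitions.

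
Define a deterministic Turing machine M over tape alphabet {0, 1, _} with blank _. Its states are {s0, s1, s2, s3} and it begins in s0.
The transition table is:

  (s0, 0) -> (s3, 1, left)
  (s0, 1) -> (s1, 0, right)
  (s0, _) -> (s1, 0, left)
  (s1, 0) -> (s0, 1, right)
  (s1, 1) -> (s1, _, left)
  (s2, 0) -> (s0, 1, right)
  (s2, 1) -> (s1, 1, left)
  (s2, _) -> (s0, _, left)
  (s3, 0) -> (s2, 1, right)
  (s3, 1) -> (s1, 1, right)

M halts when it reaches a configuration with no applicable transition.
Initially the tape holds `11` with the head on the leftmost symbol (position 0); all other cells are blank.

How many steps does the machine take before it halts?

s0 | _[1]1   read 1 → write 0, move right, go to s1
s1 | _0[1]   read 1 → write _, move left, go to s1
s1 | _[0]_   read 0 → write 1, move right, go to s0
s0 | _1[_]   read _ → write 0, move left, go to s1
s1 | _[1]0   read 1 → write _, move left, go to s1
s1 | [_]_0
M halts after 5 transitions.

5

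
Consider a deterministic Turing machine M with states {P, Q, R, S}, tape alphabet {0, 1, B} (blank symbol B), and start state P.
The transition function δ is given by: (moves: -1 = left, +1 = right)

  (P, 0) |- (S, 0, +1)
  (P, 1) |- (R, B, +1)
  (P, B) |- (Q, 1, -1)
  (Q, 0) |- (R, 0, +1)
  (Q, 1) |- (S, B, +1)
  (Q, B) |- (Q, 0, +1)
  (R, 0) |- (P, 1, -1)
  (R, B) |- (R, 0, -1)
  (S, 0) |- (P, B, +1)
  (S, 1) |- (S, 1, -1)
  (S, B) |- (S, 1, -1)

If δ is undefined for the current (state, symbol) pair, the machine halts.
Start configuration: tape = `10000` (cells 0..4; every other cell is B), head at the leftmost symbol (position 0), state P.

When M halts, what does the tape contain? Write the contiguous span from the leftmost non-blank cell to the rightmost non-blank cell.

state=P head=0 tape=B[1]0000   (P,1)→(R,B,+1)
state=R head=1 tape=BB[0]000   (R,0)→(P,1,-1)
state=P head=0 tape=B[B]1000   (P,B)→(Q,1,-1)
state=Q head=-1 tape=[B]11000   (Q,B)→(Q,0,+1)
state=Q head=0 tape=0[1]1000   (Q,1)→(S,B,+1)
state=S head=1 tape=0B[1]000   (S,1)→(S,1,-1)
state=S head=0 tape=0[B]1000   (S,B)→(S,1,-1)
state=S head=-1 tape=[0]11000   (S,0)→(P,B,+1)
state=P head=0 tape=B[1]1000   (P,1)→(R,B,+1)
state=R head=1 tape=BB[1]000
The non-blank tape span at halt is 1000.

1000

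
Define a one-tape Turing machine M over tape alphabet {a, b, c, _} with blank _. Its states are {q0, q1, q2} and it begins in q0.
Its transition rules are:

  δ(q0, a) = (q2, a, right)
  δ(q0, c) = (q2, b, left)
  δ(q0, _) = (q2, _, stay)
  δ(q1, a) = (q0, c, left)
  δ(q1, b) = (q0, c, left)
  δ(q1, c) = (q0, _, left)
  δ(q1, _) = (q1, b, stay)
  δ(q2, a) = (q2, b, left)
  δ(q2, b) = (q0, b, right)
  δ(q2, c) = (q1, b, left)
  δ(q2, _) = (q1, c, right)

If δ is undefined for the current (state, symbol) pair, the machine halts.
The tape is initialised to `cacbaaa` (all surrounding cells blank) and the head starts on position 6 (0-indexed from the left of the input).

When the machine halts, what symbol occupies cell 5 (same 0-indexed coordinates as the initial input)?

b

q0 | cacbaa[a]__   read a → write a, move right, go to q2
q2 | cacbaaa[_]_   read _ → write c, move right, go to q1
q1 | cacbaaac[_]   read _ → write b, move stay, go to q1
q1 | cacbaaac[b]   read b → write c, move left, go to q0
q0 | cacbaaa[c]c   read c → write b, move left, go to q2
q2 | cacbaa[a]bc   read a → write b, move left, go to q2
q2 | cacba[a]bbc   read a → write b, move left, go to q2
q2 | cacb[a]bbbc   read a → write b, move left, go to q2
q2 | cac[b]bbbbc   read b → write b, move right, go to q0
q0 | cacb[b]bbbc
Cell 5 holds b when M halts.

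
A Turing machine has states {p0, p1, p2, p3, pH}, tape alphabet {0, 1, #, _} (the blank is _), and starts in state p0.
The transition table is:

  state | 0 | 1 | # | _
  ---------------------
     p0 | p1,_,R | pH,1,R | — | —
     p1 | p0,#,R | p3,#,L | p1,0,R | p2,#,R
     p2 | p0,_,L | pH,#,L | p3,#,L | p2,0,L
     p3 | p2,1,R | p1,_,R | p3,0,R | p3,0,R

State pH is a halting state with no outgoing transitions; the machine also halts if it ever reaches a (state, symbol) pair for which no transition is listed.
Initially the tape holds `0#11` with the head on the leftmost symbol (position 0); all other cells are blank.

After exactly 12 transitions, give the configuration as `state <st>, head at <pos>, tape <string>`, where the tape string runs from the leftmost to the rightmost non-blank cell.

p0 | [0]#11_   read 0 → write _, move R, go to p1
p1 | _[#]11_   read # → write 0, move R, go to p1
p1 | _0[1]1_   read 1 → write #, move L, go to p3
p3 | _[0]#1_   read 0 → write 1, move R, go to p2
p2 | _1[#]1_   read # → write #, move L, go to p3
p3 | _[1]#1_   read 1 → write _, move R, go to p1
p1 | __[#]1_   read # → write 0, move R, go to p1
p1 | __0[1]_   read 1 → write #, move L, go to p3
p3 | __[0]#_   read 0 → write 1, move R, go to p2
p2 | __1[#]_   read # → write #, move L, go to p3
p3 | __[1]#_   read 1 → write _, move R, go to p1
p1 | ___[#]_   read # → write 0, move R, go to p1
p1 | ___0[_]
After 12 steps: state p1, head at 4, tape 0.

state p1, head at 4, tape 0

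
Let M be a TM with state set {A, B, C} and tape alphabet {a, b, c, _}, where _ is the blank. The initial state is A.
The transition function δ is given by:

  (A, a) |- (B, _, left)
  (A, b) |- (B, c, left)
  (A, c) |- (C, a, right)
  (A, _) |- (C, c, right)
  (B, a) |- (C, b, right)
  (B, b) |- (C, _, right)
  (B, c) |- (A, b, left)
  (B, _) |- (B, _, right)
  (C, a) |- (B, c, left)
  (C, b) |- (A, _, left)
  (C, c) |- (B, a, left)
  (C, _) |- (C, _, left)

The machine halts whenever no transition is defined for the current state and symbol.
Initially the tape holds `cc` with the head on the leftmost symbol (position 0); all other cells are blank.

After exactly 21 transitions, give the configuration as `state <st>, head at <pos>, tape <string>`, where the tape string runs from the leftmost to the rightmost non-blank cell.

state=A head=0 tape=__[c]c_   (A,c)→(C,a,right)
state=C head=1 tape=__a[c]_   (C,c)→(B,a,left)
state=B head=0 tape=__[a]a_   (B,a)→(C,b,right)
state=C head=1 tape=__b[a]_   (C,a)→(B,c,left)
state=B head=0 tape=__[b]c_   (B,b)→(C,_,right)
state=C head=1 tape=___[c]_   (C,c)→(B,a,left)
state=B head=0 tape=__[_]a_   (B,_)→(B,_,right)
state=B head=1 tape=___[a]_   (B,a)→(C,b,right)
state=C head=2 tape=___b[_]   (C,_)→(C,_,left)
state=C head=1 tape=___[b]_   (C,b)→(A,_,left)
state=A head=0 tape=__[_]__   (A,_)→(C,c,right)
state=C head=1 tape=__c[_]_   (C,_)→(C,_,left)
state=C head=0 tape=__[c]__   (C,c)→(B,a,left)
state=B head=-1 tape=_[_]a__   (B,_)→(B,_,right)
state=B head=0 tape=__[a]__   (B,a)→(C,b,right)
state=C head=1 tape=__b[_]_   (C,_)→(C,_,left)
state=C head=0 tape=__[b]__   (C,b)→(A,_,left)
state=A head=-1 tape=_[_]___   (A,_)→(C,c,right)
state=C head=0 tape=_c[_]__   (C,_)→(C,_,left)
state=C head=-1 tape=_[c]___   (C,c)→(B,a,left)
state=B head=-2 tape=[_]a___   (B,_)→(B,_,right)
state=B head=-1 tape=_[a]___
After 21 steps: state B, head at -1, tape a.

state B, head at -1, tape a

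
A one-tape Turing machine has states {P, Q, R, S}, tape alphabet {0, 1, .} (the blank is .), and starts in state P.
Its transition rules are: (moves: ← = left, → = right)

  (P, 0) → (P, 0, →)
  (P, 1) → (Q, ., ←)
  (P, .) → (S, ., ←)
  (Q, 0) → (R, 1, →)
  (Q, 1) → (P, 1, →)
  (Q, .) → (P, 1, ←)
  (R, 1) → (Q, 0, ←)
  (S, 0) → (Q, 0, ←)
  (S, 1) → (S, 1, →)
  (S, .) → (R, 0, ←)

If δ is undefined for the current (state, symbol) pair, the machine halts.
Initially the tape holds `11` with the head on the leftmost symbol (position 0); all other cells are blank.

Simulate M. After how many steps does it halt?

P | ....[1]1   read 1 → write ., move ←, go to Q
Q | ...[.].1   read . → write 1, move ←, go to P
P | ..[.]1.1   read . → write ., move ←, go to S
S | .[.].1.1   read . → write 0, move ←, go to R
R | [.]0.1.1
M halts after 4 transitions.

4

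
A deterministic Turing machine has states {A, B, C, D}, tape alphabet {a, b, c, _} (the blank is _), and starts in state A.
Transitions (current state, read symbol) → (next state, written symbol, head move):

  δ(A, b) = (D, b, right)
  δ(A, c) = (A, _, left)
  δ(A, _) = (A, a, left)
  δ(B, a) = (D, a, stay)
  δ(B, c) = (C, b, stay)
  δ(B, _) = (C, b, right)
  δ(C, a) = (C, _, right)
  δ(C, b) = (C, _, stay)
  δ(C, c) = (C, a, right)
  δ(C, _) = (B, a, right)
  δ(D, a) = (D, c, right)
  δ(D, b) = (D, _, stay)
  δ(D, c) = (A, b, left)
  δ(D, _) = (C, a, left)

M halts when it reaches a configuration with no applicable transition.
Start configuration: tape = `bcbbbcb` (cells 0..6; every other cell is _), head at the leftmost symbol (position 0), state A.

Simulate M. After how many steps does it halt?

15

state=A head=0 tape=[b]cbbbcb   (A,b)→(D,b,right)
state=D head=1 tape=b[c]bbbcb   (D,c)→(A,b,left)
state=A head=0 tape=[b]bbbbcb   (A,b)→(D,b,right)
state=D head=1 tape=b[b]bbbcb   (D,b)→(D,_,stay)
state=D head=1 tape=b[_]bbbcb   (D,_)→(C,a,left)
state=C head=0 tape=[b]abbbcb   (C,b)→(C,_,stay)
state=C head=0 tape=[_]abbbcb   (C,_)→(B,a,right)
state=B head=1 tape=a[a]bbbcb   (B,a)→(D,a,stay)
state=D head=1 tape=a[a]bbbcb   (D,a)→(D,c,right)
state=D head=2 tape=ac[b]bbcb   (D,b)→(D,_,stay)
state=D head=2 tape=ac[_]bbcb   (D,_)→(C,a,left)
state=C head=1 tape=a[c]abbcb   (C,c)→(C,a,right)
state=C head=2 tape=aa[a]bbcb   (C,a)→(C,_,right)
state=C head=3 tape=aa_[b]bcb   (C,b)→(C,_,stay)
state=C head=3 tape=aa_[_]bcb   (C,_)→(B,a,right)
state=B head=4 tape=aa_a[b]cb
M halts after 15 transitions.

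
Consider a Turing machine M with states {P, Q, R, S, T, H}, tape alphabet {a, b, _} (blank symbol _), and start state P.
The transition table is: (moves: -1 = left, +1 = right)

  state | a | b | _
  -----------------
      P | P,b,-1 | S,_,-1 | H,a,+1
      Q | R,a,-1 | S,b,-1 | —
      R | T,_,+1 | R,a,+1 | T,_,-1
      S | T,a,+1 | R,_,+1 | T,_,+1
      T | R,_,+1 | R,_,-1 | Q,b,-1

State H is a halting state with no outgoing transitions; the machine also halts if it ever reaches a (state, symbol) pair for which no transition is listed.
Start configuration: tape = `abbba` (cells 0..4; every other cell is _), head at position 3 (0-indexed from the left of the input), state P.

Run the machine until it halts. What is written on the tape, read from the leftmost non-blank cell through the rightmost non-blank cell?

bb_a

P | abb[b]a   read b → write _, move -1, go to S
S | ab[b]_a   read b → write _, move +1, go to R
R | ab_[_]a   read _ → write _, move -1, go to T
T | ab[_]_a   read _ → write b, move -1, go to Q
Q | a[b]b_a   read b → write b, move -1, go to S
S | [a]bb_a   read a → write a, move +1, go to T
T | a[b]b_a   read b → write _, move -1, go to R
R | [a]_b_a   read a → write _, move +1, go to T
T | _[_]b_a   read _ → write b, move -1, go to Q
Q | [_]bb_a
The non-blank tape span at halt is bb_a.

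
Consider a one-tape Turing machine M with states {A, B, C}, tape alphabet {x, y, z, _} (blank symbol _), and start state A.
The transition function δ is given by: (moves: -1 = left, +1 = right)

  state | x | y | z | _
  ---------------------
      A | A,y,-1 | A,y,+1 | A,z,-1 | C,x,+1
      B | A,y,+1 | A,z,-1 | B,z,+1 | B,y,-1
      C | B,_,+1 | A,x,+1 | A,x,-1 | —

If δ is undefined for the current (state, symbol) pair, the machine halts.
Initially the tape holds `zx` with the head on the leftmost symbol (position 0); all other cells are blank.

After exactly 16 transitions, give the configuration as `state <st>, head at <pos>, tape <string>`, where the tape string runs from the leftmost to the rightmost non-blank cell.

state A, head at 2, tape xxyyy

A | ___[z]x_   read z → write z, move -1, go to A
A | __[_]zx_   read _ → write x, move +1, go to C
C | __x[z]x_   read z → write x, move -1, go to A
A | __[x]xx_   read x → write y, move -1, go to A
A | _[_]yxx_   read _ → write x, move +1, go to C
C | _x[y]xx_   read y → write x, move +1, go to A
A | _xx[x]x_   read x → write y, move -1, go to A
A | _x[x]yx_   read x → write y, move -1, go to A
A | _[x]yyx_   read x → write y, move -1, go to A
A | [_]yyyx_   read _ → write x, move +1, go to C
C | x[y]yyx_   read y → write x, move +1, go to A
A | xx[y]yx_   read y → write y, move +1, go to A
A | xxy[y]x_   read y → write y, move +1, go to A
A | xxyy[x]_   read x → write y, move -1, go to A
A | xxy[y]y_   read y → write y, move +1, go to A
A | xxyy[y]_   read y → write y, move +1, go to A
A | xxyyy[_]
After 16 steps: state A, head at 2, tape xxyyy.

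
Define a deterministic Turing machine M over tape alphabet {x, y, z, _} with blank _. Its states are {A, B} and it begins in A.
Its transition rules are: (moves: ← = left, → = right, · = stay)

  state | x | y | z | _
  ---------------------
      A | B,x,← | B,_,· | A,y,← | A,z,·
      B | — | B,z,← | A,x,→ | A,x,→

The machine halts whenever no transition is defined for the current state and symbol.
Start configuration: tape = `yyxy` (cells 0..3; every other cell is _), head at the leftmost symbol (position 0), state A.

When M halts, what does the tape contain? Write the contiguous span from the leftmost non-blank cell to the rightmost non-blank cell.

A | [y]yxy   read y → write _, move ·, go to B
B | [_]yxy   read _ → write x, move →, go to A
A | x[y]xy   read y → write _, move ·, go to B
B | x[_]xy   read _ → write x, move →, go to A
A | xx[x]y   read x → write x, move ←, go to B
B | x[x]xy
The non-blank tape span at halt is xxxy.

xxxy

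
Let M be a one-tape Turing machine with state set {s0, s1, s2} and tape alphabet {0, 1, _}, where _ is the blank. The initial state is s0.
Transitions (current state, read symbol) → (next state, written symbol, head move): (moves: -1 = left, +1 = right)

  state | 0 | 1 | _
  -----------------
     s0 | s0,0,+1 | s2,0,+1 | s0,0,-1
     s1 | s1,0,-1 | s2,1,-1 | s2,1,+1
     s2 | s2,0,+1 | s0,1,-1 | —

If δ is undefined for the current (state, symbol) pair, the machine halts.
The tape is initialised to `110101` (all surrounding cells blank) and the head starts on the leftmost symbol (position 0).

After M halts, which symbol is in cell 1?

state=s0 head=0 tape=[1]10101_   (s0,1)→(s2,0,+1)
state=s2 head=1 tape=0[1]0101_   (s2,1)→(s0,1,-1)
state=s0 head=0 tape=[0]10101_   (s0,0)→(s0,0,+1)
state=s0 head=1 tape=0[1]0101_   (s0,1)→(s2,0,+1)
state=s2 head=2 tape=00[0]101_   (s2,0)→(s2,0,+1)
state=s2 head=3 tape=000[1]01_   (s2,1)→(s0,1,-1)
state=s0 head=2 tape=00[0]101_   (s0,0)→(s0,0,+1)
state=s0 head=3 tape=000[1]01_   (s0,1)→(s2,0,+1)
state=s2 head=4 tape=0000[0]1_   (s2,0)→(s2,0,+1)
state=s2 head=5 tape=00000[1]_   (s2,1)→(s0,1,-1)
state=s0 head=4 tape=0000[0]1_   (s0,0)→(s0,0,+1)
state=s0 head=5 tape=00000[1]_   (s0,1)→(s2,0,+1)
state=s2 head=6 tape=000000[_]
Cell 1 holds 0 when M halts.

0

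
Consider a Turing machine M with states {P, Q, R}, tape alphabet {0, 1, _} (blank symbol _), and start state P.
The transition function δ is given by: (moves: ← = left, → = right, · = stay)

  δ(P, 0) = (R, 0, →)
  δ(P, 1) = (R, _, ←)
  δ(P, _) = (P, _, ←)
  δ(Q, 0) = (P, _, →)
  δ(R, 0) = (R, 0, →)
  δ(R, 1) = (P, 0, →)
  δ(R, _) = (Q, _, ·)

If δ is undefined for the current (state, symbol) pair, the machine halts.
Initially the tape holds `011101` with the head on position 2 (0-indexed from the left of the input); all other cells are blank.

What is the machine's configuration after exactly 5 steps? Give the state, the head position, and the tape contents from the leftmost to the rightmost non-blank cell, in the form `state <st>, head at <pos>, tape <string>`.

P | 01[1]101   read 1 → write _, move ←, go to R
R | 0[1]_101   read 1 → write 0, move →, go to P
P | 00[_]101   read _ → write _, move ←, go to P
P | 0[0]_101   read 0 → write 0, move →, go to R
R | 00[_]101   read _ → write _, move ·, go to Q
Q | 00[_]101
After 5 steps: state Q, head at 2, tape 00_101.

state Q, head at 2, tape 00_101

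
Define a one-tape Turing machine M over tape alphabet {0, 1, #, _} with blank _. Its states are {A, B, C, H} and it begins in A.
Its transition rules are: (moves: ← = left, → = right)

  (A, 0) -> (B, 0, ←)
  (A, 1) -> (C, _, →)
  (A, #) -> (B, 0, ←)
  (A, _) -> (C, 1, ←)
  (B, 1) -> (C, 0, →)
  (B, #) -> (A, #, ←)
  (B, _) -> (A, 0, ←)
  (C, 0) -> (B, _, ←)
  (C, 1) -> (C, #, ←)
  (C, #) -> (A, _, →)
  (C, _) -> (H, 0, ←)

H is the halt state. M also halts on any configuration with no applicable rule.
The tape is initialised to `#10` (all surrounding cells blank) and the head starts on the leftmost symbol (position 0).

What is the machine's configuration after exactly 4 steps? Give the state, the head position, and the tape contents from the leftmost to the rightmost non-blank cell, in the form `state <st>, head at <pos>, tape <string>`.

A | ____[#]10   read # → write 0, move ←, go to B
B | ___[_]010   read _ → write 0, move ←, go to A
A | __[_]0010   read _ → write 1, move ←, go to C
C | _[_]10010   read _ → write 0, move ←, go to H
H | [_]010010
After 4 steps: state H, head at -4, tape 010010.

state H, head at -4, tape 010010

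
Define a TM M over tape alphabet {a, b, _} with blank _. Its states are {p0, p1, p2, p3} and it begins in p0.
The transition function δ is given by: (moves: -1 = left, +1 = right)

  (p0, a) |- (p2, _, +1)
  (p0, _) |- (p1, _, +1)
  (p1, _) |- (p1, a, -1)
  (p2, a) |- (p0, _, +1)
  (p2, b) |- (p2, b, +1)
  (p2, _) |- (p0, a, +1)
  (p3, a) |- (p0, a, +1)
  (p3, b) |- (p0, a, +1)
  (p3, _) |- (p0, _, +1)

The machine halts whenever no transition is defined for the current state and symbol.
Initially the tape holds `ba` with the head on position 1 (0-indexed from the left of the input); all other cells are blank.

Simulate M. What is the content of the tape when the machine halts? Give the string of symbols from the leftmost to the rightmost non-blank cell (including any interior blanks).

p0 | b[a]___   read a → write _, move +1, go to p2
p2 | b_[_]__   read _ → write a, move +1, go to p0
p0 | b_a[_]_   read _ → write _, move +1, go to p1
p1 | b_a_[_]   read _ → write a, move -1, go to p1
p1 | b_a[_]a   read _ → write a, move -1, go to p1
p1 | b_[a]aa
The non-blank tape span at halt is b_aaa.

b_aaa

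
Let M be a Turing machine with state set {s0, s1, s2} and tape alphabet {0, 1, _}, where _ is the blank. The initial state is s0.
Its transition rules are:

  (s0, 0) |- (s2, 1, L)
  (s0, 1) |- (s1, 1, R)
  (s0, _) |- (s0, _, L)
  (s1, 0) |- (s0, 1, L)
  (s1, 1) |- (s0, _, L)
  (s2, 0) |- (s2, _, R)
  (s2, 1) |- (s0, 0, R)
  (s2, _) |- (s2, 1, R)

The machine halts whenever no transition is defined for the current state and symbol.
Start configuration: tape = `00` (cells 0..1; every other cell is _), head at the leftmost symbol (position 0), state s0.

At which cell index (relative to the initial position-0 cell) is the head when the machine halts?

state=s0 head=0 tape=_[0]0_   (s0,0)→(s2,1,L)
state=s2 head=-1 tape=[_]10_   (s2,_)→(s2,1,R)
state=s2 head=0 tape=1[1]0_   (s2,1)→(s0,0,R)
state=s0 head=1 tape=10[0]_   (s0,0)→(s2,1,L)
state=s2 head=0 tape=1[0]1_   (s2,0)→(s2,_,R)
state=s2 head=1 tape=1_[1]_   (s2,1)→(s0,0,R)
state=s0 head=2 tape=1_0[_]   (s0,_)→(s0,_,L)
state=s0 head=1 tape=1_[0]_   (s0,0)→(s2,1,L)
state=s2 head=0 tape=1[_]1_   (s2,_)→(s2,1,R)
state=s2 head=1 tape=11[1]_   (s2,1)→(s0,0,R)
state=s0 head=2 tape=110[_]   (s0,_)→(s0,_,L)
state=s0 head=1 tape=11[0]_   (s0,0)→(s2,1,L)
state=s2 head=0 tape=1[1]1_   (s2,1)→(s0,0,R)
state=s0 head=1 tape=10[1]_   (s0,1)→(s1,1,R)
state=s1 head=2 tape=101[_]
At halt the head is at cell 2.

2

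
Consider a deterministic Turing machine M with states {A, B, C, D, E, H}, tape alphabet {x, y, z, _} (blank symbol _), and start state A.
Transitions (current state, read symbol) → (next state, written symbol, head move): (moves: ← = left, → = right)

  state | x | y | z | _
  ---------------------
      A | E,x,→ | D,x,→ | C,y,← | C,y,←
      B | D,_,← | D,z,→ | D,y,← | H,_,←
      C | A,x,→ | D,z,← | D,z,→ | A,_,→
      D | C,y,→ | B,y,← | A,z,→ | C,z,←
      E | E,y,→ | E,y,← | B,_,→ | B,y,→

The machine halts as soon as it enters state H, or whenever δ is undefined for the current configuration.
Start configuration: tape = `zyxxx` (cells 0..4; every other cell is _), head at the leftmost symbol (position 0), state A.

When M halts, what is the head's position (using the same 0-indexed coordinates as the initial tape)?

5

state=A head=0 tape=__[z]yxxx__   (A,z)→(C,y,←)
state=C head=-1 tape=_[_]yyxxx__   (C,_)→(A,_,→)
state=A head=0 tape=__[y]yxxx__   (A,y)→(D,x,→)
state=D head=1 tape=__x[y]xxx__   (D,y)→(B,y,←)
state=B head=0 tape=__[x]yxxx__   (B,x)→(D,_,←)
state=D head=-1 tape=_[_]_yxxx__   (D,_)→(C,z,←)
state=C head=-2 tape=[_]z_yxxx__   (C,_)→(A,_,→)
state=A head=-1 tape=_[z]_yxxx__   (A,z)→(C,y,←)
state=C head=-2 tape=[_]y_yxxx__   (C,_)→(A,_,→)
state=A head=-1 tape=_[y]_yxxx__   (A,y)→(D,x,→)
state=D head=0 tape=_x[_]yxxx__   (D,_)→(C,z,←)
state=C head=-1 tape=_[x]zyxxx__   (C,x)→(A,x,→)
state=A head=0 tape=_x[z]yxxx__   (A,z)→(C,y,←)
state=C head=-1 tape=_[x]yyxxx__   (C,x)→(A,x,→)
state=A head=0 tape=_x[y]yxxx__   (A,y)→(D,x,→)
state=D head=1 tape=_xx[y]xxx__   (D,y)→(B,y,←)
state=B head=0 tape=_x[x]yxxx__   (B,x)→(D,_,←)
state=D head=-1 tape=_[x]_yxxx__   (D,x)→(C,y,→)
state=C head=0 tape=_y[_]yxxx__   (C,_)→(A,_,→)
state=A head=1 tape=_y_[y]xxx__   (A,y)→(D,x,→)
state=D head=2 tape=_y_x[x]xx__   (D,x)→(C,y,→)
state=C head=3 tape=_y_xy[x]x__   (C,x)→(A,x,→)
state=A head=4 tape=_y_xyx[x]__   (A,x)→(E,x,→)
state=E head=5 tape=_y_xyxx[_]_   (E,_)→(B,y,→)
state=B head=6 tape=_y_xyxxy[_]   (B,_)→(H,_,←)
state=H head=5 tape=_y_xyxx[y]_
At halt the head is at cell 5.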